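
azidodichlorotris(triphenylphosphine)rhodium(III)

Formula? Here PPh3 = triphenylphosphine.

Ligands: 1 azido (N3, -1), 3 triphenylphosphine (PPh3, neutral), 2 chloro (Cl, -1). Ligand charge sum = -3.
With Rh in oxidation state +3, the complex ion is [Rh...].

[RhCl2(N3)(PPh3)3]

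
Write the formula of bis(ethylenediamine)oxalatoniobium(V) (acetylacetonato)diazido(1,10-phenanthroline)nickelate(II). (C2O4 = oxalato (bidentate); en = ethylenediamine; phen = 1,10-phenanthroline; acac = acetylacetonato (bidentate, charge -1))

Cation [Nb…]: ligand charges -2, Nb(V) ⇒ ion charge 3+.
Anion [Ni…]: ligand charges -3, Ni(II) ⇒ ion charge 1−.

[Nb(C2O4)(en)2][Ni(acac)(N3)2(phen)]3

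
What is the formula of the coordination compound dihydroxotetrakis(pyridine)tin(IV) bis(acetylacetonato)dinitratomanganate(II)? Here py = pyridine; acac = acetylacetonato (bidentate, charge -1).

Cation [Sn…]: ligand charges -2, Sn(IV) ⇒ ion charge 2+.
Anion [Mn…]: ligand charges -4, Mn(II) ⇒ ion charge 2−.
One 2+ cation balances one 2− anion.

[Sn(OH)2(py)4][Mn(acac)2(NO3)2]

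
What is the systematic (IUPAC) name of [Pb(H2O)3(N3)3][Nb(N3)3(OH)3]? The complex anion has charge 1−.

The complex anion is given as 1−; its ligand charges sum to -6, so Nb = +5.
A 1:1 salt means the cation carries the equal and opposite charge, 1+.
Cation: ligand charges sum to -3; for the ion to be 1+, Pb = +4.

triaquatriazidolead(IV) triazidotrihydroxoniobate(V)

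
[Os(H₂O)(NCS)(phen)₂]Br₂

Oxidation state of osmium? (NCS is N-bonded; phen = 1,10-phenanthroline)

2 bromide outside the brackets (-1 each) → the complex ion is 2+.
Ligand charges: 1×H2O neutral; 1×NCS = -1; 2×phen neutral; sum -1.
Os + (-1) = 2+ ⇒ Os is +3.

+3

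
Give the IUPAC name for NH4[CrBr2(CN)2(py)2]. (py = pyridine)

ammonium dibromodicyanobis(pyridine)chromate(III)

The 1 ammonium counter-ion carries a total charge of +1, so each complex ion is 1−.
Ligand charges: 2×cyano (-1 each), 2×pyridine (neutral), 2×bromo (-1 each); total -4. So Cr + (-4) = 1−, giving Cr = +3.
Ligands are named alphabetically: bromo before cyano before pyridine.
The complex ion is anionic, so chromium takes the -ate form chromate(III).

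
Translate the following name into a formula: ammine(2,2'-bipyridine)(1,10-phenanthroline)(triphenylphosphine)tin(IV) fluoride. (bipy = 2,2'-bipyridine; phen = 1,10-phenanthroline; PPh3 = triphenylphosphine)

[Sn(bipy)(NH3)(phen)(PPh3)]F4

Ligands: 1 2,2'-bipyridine (bipy, neutral), 1 1,10-phenanthroline (phen, neutral), 1 ammine (NH3, neutral), 1 triphenylphosphine (PPh3, neutral). Ligand charge sum = 0.
With Sn in oxidation state +4, the complex ion is [Sn...]^4+.
Charge balance with fluoride (-1) requires 1 complex ion per 4 fluoride.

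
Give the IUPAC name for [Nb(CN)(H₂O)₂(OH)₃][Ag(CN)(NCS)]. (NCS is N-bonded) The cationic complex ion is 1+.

diaquacyanotrihydroxoniobium(V) cyanoisothiocyanatoargentate(I)

Both ions are complex: the cation is named first with the plain metal name, the anion second with the -ate form; each ion's ligands are alphabetised independently.
The complex cation is given as 1+; its ligand charges sum to -4, so Nb = +5.
A 1:1 salt means the anion carries the equal and opposite charge, 1−.
Anion: ligand charges sum to -2; for the ion to be 1−, Ag = +1.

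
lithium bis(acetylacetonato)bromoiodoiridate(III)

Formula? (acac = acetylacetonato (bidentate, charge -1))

Ligands: 2 acetylacetonato (acac, -1), 1 iodo (I, -1), 1 bromo (Br, -1). Ligand charge sum = -4.
With Ir in oxidation state +3, the complex ion is [Ir...]^1−.
Charge balance with lithium (+1) requires 1 complex ion per 1 lithium.

Li[Ir(acac)2BrI]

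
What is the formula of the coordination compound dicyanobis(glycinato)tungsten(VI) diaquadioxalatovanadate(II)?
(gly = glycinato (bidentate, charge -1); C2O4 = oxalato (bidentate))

Cation [W…]: ligand charges -4, W(VI) ⇒ ion charge 2+.
Anion [V…]: ligand charges -4, V(II) ⇒ ion charge 2−.
One 2+ cation balances one 2− anion.

[W(CN)2(gly)2][V(C2O4)2(H2O)2]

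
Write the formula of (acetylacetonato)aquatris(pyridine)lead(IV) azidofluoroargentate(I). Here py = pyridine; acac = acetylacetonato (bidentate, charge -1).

[Pb(acac)(H2O)(py)3][AgF(N3)]3

Cation [Pb…]: ligand charges -1, Pb(IV) ⇒ ion charge 3+.
Anion [Ag…]: ligand charges -2, Ag(I) ⇒ ion charge 1−.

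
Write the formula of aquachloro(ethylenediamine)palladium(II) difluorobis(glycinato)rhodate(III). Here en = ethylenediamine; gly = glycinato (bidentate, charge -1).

Cation [Pd…]: ligand charges -1, Pd(II) ⇒ ion charge 1+.
Anion [Rh…]: ligand charges -4, Rh(III) ⇒ ion charge 1−.

[PdCl(en)(H2O)][RhF2(gly)2]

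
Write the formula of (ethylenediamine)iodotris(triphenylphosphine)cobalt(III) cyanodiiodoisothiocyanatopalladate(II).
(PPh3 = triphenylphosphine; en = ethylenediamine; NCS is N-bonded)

Cation [Co…]: ligand charges -1, Co(III) ⇒ ion charge 2+.
Anion [Pd…]: ligand charges -4, Pd(II) ⇒ ion charge 2−.

[Co(en)I(PPh3)3][Pd(CN)I2(NCS)]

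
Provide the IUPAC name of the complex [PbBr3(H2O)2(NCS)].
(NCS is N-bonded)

diaquatribromoisothiocyanatolead(IV)

There is no counter-ion, so the complex is neutral overall.
Ligand charges: 1×isothiocyanato (-1 each), 2×aqua (neutral), 3×bromo (-1 each); total -4. So Pb + (-4) = 0, giving Pb = +4.
Ligands are named alphabetically: aqua before bromo before isothiocyanato.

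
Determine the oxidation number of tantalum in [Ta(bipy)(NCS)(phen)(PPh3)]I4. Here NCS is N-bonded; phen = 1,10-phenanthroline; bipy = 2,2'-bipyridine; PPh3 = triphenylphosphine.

+5

4 iodide outside the brackets (-1 each) → the complex ion is 4+.
Ligand charges: 1×NCS = -1; 1×phen neutral; 1×bipy neutral; 1×PPh3 neutral; sum -1.
Ta + (-1) = 4+ ⇒ Ta is +5.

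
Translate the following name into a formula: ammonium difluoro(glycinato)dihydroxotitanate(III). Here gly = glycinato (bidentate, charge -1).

Ligands: 2 hydroxo (OH, -1), 2 fluoro (F, -1), 1 glycinato (gly, -1). Ligand charge sum = -5.
Charge balance with ammonium (+1) requires 1 complex ion per 2 ammonium.

(NH4)2[TiF2(gly)(OH)2]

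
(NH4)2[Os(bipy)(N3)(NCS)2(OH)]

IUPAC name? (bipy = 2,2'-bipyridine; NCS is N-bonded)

The 2 ammonium counter-ions carry a total charge of +2, so each complex ion is 2−.
Ligand charges: 1×hydroxo (-1 each), 1×2,2'-bipyridine (neutral), 2×isothiocyanato (-1 each), 1×azido (-1 each); total -4. So Os + (-4) = 2−, giving Os = +2.
Ligands are named alphabetically: azido before bipyridine before hydroxo before isothiocyanato.
The complex ion is anionic, so osmium takes the -ate form osmate(II).

ammonium azido(2,2'-bipyridine)hydroxodiisothiocyanatoosmate(II)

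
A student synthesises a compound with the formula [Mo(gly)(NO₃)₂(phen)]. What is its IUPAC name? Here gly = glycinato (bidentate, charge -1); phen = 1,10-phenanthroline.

(glycinato)dinitrato(1,10-phenanthroline)molybdenum(III)

There is no counter-ion, so the complex is neutral overall.
Ligand charges: 2×nitrato (-1 each), 1×glycinato (-1 each), 1×1,10-phenanthroline (neutral); total -3. So Mo + (-3) = 0, giving Mo = +3.
Ligands are named alphabetically: glycinato before nitrato before phenanthroline.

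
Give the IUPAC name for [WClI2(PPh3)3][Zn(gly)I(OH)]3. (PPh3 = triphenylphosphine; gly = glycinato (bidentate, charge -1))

chlorodiiodotris(triphenylphosphine)tungsten(VI) (glycinato)hydroxoiodozincate(II)

Both ions are complex: the cation is named first with the plain metal name, the anion second with the -ate form; each ion's ligands are alphabetised independently.
Zinc is always +2 in its complexes; the anion's ligand charges sum to -3, so the complex anion is 1−.
With 3 anions per cation, the cation must be 3×1 = 3+.
Cation: ligand charges sum to -3; for the ion to be 3+, W = +6.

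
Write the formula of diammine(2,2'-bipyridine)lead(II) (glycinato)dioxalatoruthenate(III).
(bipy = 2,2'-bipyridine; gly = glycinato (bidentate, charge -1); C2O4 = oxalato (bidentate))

[Pb(bipy)(NH3)2][Ru(C2O4)2(gly)]

Cation [Pb…]: ligand charges 0, Pb(II) ⇒ ion charge 2+.
Anion [Ru…]: ligand charges -5, Ru(III) ⇒ ion charge 2−.
One 2+ cation balances one 2− anion.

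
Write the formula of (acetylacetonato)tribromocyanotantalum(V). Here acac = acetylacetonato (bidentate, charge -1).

[Ta(acac)Br3(CN)]

Ligands: 3 bromo (Br, -1), 1 cyano (CN, -1), 1 acetylacetonato (acac, -1). Ligand charge sum = -5.
With Ta in oxidation state +5, the complex ion is [Ta...].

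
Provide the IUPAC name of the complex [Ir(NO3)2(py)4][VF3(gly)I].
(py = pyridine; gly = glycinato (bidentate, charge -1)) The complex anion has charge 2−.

dinitratotetrakis(pyridine)iridium(IV) trifluoro(glycinato)iodovanadate(III)

Both ions are complex: the cation is named first with the plain metal name, the anion second with the -ate form; each ion's ligands are alphabetised independently.
The complex anion is given as 2−; its ligand charges sum to -5, so V = +3.
A 1:1 salt means the cation carries the equal and opposite charge, 2+.
Cation: ligand charges sum to -2; for the ion to be 2+, Ir = +4.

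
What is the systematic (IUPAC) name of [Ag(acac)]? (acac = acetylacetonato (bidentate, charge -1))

(acetylacetonato)silver(I)

There is no counter-ion, so the complex is neutral overall.
Ligand charges: 1×acetylacetonato (-1 each); total -1. So Ag + (-1) = 0, giving Ag = +1.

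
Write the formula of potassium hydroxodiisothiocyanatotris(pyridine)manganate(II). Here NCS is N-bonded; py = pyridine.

K[Mn(NCS)2(OH)(py)3]

Ligands: 2 isothiocyanato (NCS, -1), 1 hydroxo (OH, -1), 3 pyridine (py, neutral). Ligand charge sum = -3.
With Mn in oxidation state +2, the complex ion is [Mn...]^1−.
Charge balance with potassium (+1) requires 1 complex ion per 1 potassium.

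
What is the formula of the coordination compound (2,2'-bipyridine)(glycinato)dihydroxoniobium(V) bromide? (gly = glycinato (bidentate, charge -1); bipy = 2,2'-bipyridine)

Ligands: 1 glycinato (gly, -1), 1 2,2'-bipyridine (bipy, neutral), 2 hydroxo (OH, -1). Ligand charge sum = -3.
With Nb in oxidation state +5, the complex ion is [Nb...]^2+.
Charge balance with bromide (-1) requires 1 complex ion per 2 bromide.

[Nb(bipy)(gly)(OH)2]Br2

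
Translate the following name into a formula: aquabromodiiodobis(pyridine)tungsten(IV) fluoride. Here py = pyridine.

Ligands: 2 iodo (I, -1), 2 pyridine (py, neutral), 1 bromo (Br, -1), 1 aqua (H2O, neutral). Ligand charge sum = -3.
Charge balance with fluoride (-1) requires 1 complex ion per 1 fluoride.

[WBr(H2O)I2(py)2]F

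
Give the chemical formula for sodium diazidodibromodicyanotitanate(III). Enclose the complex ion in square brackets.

Ligands: 2 cyano (CN, -1), 2 bromo (Br, -1), 2 azido (N3, -1). Ligand charge sum = -6.
With Ti in oxidation state +3, the complex ion is [Ti...]^3−.
Charge balance with sodium (+1) requires 1 complex ion per 3 sodium.

Na3[TiBr2(CN)2(N3)2]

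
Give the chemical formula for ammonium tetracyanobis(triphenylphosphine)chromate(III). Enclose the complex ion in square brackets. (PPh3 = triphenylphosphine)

Ligands: 2 triphenylphosphine (PPh3, neutral), 4 cyano (CN, -1). Ligand charge sum = -4.
Charge balance with ammonium (+1) requires 1 complex ion per 1 ammonium.

NH4[Cr(CN)4(PPh3)2]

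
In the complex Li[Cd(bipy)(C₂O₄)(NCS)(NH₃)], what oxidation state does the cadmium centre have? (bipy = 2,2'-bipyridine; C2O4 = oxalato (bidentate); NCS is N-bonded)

1 lithium outside the brackets (+1 each) → the complex ion is 1−.
Ligand charges: 1×NH3 neutral; 1×bipy neutral; 1×C2O4 = -2; 1×NCS = -1; sum -3.
Cd + (-3) = 1− ⇒ Cd is +2.

+2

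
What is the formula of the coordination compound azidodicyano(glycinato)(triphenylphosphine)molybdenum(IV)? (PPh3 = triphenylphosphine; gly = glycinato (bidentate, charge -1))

Ligands: 1 azido (N3, -1), 2 cyano (CN, -1), 1 triphenylphosphine (PPh3, neutral), 1 glycinato (gly, -1). Ligand charge sum = -4.
With Mo in oxidation state +4, the complex ion is [Mo...].

[Mo(CN)2(gly)(N3)(PPh3)]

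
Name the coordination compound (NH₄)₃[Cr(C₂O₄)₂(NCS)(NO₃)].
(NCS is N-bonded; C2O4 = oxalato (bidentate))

ammonium isothiocyanatonitratodioxalatochromate(III)

The 3 ammonium counter-ions carry a total charge of +3, so each complex ion is 3−.
Ligand charges: 1×nitrato (-1 each), 1×isothiocyanato (-1 each), 2×oxalato (-2 each); total -6. So Cr + (-6) = 3−, giving Cr = +3.
Ligands are named alphabetically: isothiocyanato before nitrato before oxalato.
The complex ion is anionic, so chromium takes the -ate form chromate(III).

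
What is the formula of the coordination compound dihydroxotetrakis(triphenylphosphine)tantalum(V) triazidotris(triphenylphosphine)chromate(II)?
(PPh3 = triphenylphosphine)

[Ta(OH)2(PPh3)4][Cr(N3)3(PPh3)3]3

Cation [Ta…]: ligand charges -2, Ta(V) ⇒ ion charge 3+.
Anion [Cr…]: ligand charges -3, Cr(II) ⇒ ion charge 1−.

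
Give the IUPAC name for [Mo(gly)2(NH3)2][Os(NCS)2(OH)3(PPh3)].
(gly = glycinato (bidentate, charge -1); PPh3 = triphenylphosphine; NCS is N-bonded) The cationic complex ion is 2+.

Both ions are complex: the cation is named first with the plain metal name, the anion second with the -ate form; each ion's ligands are alphabetised independently.
The complex cation is given as 2+; its ligand charges sum to -2, so Mo = +4.
A 1:1 salt means the anion carries the equal and opposite charge, 2−.
Anion: ligand charges sum to -5; for the ion to be 2−, Os = +3.

diamminebis(glycinato)molybdenum(IV) trihydroxodiisothiocyanato(triphenylphosphine)osmate(III)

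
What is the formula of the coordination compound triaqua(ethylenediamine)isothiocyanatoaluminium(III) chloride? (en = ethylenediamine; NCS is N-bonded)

Ligands: 1 ethylenediamine (en, neutral), 3 aqua (H2O, neutral), 1 isothiocyanato (NCS, -1). Ligand charge sum = -1.
With Al in oxidation state +3, the complex ion is [Al...]^2+.
Charge balance with chloride (-1) requires 1 complex ion per 2 chloride.

[Al(en)(H2O)3(NCS)]Cl2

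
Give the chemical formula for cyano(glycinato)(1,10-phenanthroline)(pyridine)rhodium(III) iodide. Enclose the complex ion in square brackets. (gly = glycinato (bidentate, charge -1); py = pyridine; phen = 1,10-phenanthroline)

Ligands: 1 glycinato (gly, -1), 1 cyano (CN, -1), 1 pyridine (py, neutral), 1 1,10-phenanthroline (phen, neutral). Ligand charge sum = -2.
With Rh in oxidation state +3, the complex ion is [Rh...]^1+.
Charge balance with iodide (-1) requires 1 complex ion per 1 iodide.

[Rh(CN)(gly)(phen)(py)]I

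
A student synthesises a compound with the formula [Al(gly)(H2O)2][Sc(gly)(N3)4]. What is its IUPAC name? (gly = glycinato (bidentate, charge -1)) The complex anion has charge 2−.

diaqua(glycinato)aluminium(III) tetraazido(glycinato)scandate(III)

Both ions are complex: the cation is named first with the plain metal name, the anion second with the -ate form; each ion's ligands are alphabetised independently.
The complex anion is given as 2−; its ligand charges sum to -5, so Sc = +3.
A 1:1 salt means the cation carries the equal and opposite charge, 2+.
Cation: ligand charges sum to -1; for the ion to be 2+, Al = +3.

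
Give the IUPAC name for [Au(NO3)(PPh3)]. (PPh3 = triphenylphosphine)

nitrato(triphenylphosphine)gold(I)

There is no counter-ion, so the complex is neutral overall.
Ligand charges: 1×nitrato (-1 each), 1×triphenylphosphine (neutral); total -1. So Au + (-1) = 0, giving Au = +1.
Ligands are named alphabetically: nitrato before triphenylphosphine.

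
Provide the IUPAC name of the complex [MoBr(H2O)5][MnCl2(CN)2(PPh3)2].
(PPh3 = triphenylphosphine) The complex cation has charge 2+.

Both ions are complex: the cation is named first with the plain metal name, the anion second with the -ate form; each ion's ligands are alphabetised independently.
The complex cation is given as 2+; its ligand charges sum to -1, so Mo = +3.
A 1:1 salt means the anion carries the equal and opposite charge, 2−.
Anion: ligand charges sum to -4; for the ion to be 2−, Mn = +2.

pentaaquabromomolybdenum(III) dichlorodicyanobis(triphenylphosphine)manganate(II)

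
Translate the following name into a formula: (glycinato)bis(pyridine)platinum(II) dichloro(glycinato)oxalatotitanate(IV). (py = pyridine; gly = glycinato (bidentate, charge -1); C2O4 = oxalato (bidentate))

Cation [Pt…]: ligand charges -1, Pt(II) ⇒ ion charge 1+.
Anion [Ti…]: ligand charges -5, Ti(IV) ⇒ ion charge 1−.

[Pt(gly)(py)2][Ti(C2O4)Cl2(gly)]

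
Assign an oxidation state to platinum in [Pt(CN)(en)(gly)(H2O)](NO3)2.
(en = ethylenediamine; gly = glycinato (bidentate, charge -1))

+4

2 nitrate outside the brackets (-1 each) → the complex ion is 2+.
Ligand charges: 1×CN = -1; 1×en neutral; 1×gly = -1; 1×H2O neutral; sum -2.
Pt + (-2) = 2+ ⇒ Pt is +4.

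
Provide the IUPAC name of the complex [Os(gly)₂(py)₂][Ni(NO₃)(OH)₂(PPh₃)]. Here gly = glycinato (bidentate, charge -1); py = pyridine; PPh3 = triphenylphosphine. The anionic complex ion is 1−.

The complex anion is given as 1−; its ligand charges sum to -3, so Ni = +2.
A 1:1 salt means the cation carries the equal and opposite charge, 1+.
Cation: ligand charges sum to -2; for the ion to be 1+, Os = +3.

bis(glycinato)bis(pyridine)osmium(III) dihydroxonitrato(triphenylphosphine)nickelate(II)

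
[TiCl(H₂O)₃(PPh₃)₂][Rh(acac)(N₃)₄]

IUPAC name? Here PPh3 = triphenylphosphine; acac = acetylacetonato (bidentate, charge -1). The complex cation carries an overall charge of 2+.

triaquachlorobis(triphenylphosphine)titanium(III) (acetylacetonato)tetraazidorhodate(III)

Both ions are complex: the cation is named first with the plain metal name, the anion second with the -ate form; each ion's ligands are alphabetised independently.
The complex cation is given as 2+; its ligand charges sum to -1, so Ti = +3.
A 1:1 salt means the anion carries the equal and opposite charge, 2−.
Anion: ligand charges sum to -5; for the ion to be 2−, Rh = +3.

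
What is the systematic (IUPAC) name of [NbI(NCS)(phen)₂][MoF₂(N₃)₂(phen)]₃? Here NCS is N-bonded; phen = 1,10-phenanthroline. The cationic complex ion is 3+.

iodoisothiocyanatobis(1,10-phenanthroline)niobium(V) diazidodifluoro(1,10-phenanthroline)molybdate(III)

Both ions are complex: the cation is named first with the plain metal name, the anion second with the -ate form; each ion's ligands are alphabetised independently.
The complex cation is given as 3+; its ligand charges sum to -2, so Nb = +5.
With 3 anions per cation, each anion must be 3/3 = 1−.
Anion: ligand charges sum to -4; for the ion to be 1−, Mo = +3.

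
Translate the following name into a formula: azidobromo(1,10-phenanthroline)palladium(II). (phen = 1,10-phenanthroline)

[PdBr(N3)(phen)]

Ligands: 1 1,10-phenanthroline (phen, neutral), 1 bromo (Br, -1), 1 azido (N3, -1). Ligand charge sum = -2.
With Pd in oxidation state +2, the complex ion is [Pd...].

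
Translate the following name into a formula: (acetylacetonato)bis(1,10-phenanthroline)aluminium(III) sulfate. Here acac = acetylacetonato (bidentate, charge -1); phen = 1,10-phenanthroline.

Ligands: 1 acetylacetonato (acac, -1), 2 1,10-phenanthroline (phen, neutral). Ligand charge sum = -1.
With Al in oxidation state +3, the complex ion is [Al...]^2+.
Charge balance with sulfate (-2) requires 1 complex ion per 1 sulfate.

[Al(acac)(phen)2]SO4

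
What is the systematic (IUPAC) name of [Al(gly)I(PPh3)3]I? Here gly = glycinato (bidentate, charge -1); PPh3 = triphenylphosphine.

(glycinato)iodotris(triphenylphosphine)aluminium(III) iodide

The 1 iodide counter-ion carries a total charge of -1, so each complex ion is 1+.
Ligand charges: 1×iodo (-1 each), 1×glycinato (-1 each), 3×triphenylphosphine (neutral); total -2. So Al + (-2) = 1+, giving Al = +3.
Ligands are named alphabetically: glycinato before iodo before triphenylphosphine.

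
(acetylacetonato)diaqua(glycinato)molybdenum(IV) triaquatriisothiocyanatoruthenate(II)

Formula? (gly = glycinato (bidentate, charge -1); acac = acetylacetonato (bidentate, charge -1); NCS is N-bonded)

[Mo(acac)(gly)(H2O)2][Ru(H2O)3(NCS)3]2

Cation [Mo…]: ligand charges -2, Mo(IV) ⇒ ion charge 2+.
Anion [Ru…]: ligand charges -3, Ru(II) ⇒ ion charge 1−.
One 2+ cation requires 2 of the 1− anion.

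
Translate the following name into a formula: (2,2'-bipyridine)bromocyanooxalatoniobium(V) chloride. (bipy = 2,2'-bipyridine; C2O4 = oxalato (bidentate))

[Nb(bipy)Br(C2O4)(CN)]Cl

Ligands: 1 cyano (CN, -1), 1 2,2'-bipyridine (bipy, neutral), 1 oxalato (C2O4, -2), 1 bromo (Br, -1). Ligand charge sum = -4.
Charge balance with chloride (-1) requires 1 complex ion per 1 chloride.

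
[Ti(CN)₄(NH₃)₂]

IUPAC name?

There is no counter-ion, so the complex is neutral overall.
Ligand charges: 4×cyano (-1 each), 2×ammine (neutral); total -4. So Ti + (-4) = 0, giving Ti = +4.
Ligands are named alphabetically: ammine before cyano.

diamminetetracyanotitanium(IV)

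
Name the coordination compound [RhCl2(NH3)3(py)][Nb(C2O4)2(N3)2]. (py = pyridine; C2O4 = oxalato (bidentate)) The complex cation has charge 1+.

Both ions are complex: the cation is named first with the plain metal name, the anion second with the -ate form; each ion's ligands are alphabetised independently.
The complex cation is given as 1+; its ligand charges sum to -2, so Rh = +3.
A 1:1 salt means the anion carries the equal and opposite charge, 1−.
Anion: ligand charges sum to -6; for the ion to be 1−, Nb = +5.

triamminedichloro(pyridine)rhodium(III) diazidodioxalatoniobate(V)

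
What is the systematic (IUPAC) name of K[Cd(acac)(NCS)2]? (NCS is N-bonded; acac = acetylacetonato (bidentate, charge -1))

potassium (acetylacetonato)diisothiocyanatocadmate(II)

The 1 potassium counter-ion carries a total charge of +1, so each complex ion is 1−.
Ligand charges: 2×isothiocyanato (-1 each), 1×acetylacetonato (-1 each); total -3. So Cd + (-3) = 1−, giving Cd = +2.
The complex ion is anionic, so cadmium takes the -ate form cadmate(II).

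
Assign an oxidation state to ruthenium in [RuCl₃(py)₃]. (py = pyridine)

+3

No counter-ion: the bracketed complex is neutral.
Ligand charges: 3×Cl = -3; 3×py neutral; sum -3.
Ru + (-3) = 0 ⇒ Ru is +3.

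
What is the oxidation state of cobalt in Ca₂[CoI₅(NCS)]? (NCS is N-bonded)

+2

2 calcium outside the brackets (+2 each) → the complex ion is 4−.
Ligand charges: 1×NCS = -1; 5×I = -5; sum -6.
Co + (-6) = 4− ⇒ Co is +2.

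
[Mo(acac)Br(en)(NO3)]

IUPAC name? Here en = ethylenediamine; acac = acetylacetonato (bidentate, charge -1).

There is no counter-ion, so the complex is neutral overall.
Ligand charges: 1×nitrato (-1 each), 1×bromo (-1 each), 1×ethylenediamine (neutral), 1×acetylacetonato (-1 each); total -3. So Mo + (-3) = 0, giving Mo = +3.
Ligands are named alphabetically: acetylacetonato before bromo before ethylenediamine before nitrato.

(acetylacetonato)bromo(ethylenediamine)nitratomolybdenum(III)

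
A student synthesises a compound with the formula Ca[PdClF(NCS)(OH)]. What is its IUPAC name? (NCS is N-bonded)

calcium chlorofluorohydroxoisothiocyanatopalladate(II)

The 1 calcium counter-ion carries a total charge of +2, so each complex ion is 2−.
Ligand charges: 1×fluoro (-1 each), 1×hydroxo (-1 each), 1×isothiocyanato (-1 each), 1×chloro (-1 each); total -4. So Pd + (-4) = 2−, giving Pd = +2.
Ligands are named alphabetically: chloro before fluoro before hydroxo before isothiocyanato.
The complex ion is anionic, so palladium takes the -ate form palladate(II).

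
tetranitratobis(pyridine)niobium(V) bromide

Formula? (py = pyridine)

[Nb(NO3)4(py)2]Br

Ligands: 4 nitrato (NO3, -1), 2 pyridine (py, neutral). Ligand charge sum = -4.
With Nb in oxidation state +5, the complex ion is [Nb...]^1+.
Charge balance with bromide (-1) requires 1 complex ion per 1 bromide.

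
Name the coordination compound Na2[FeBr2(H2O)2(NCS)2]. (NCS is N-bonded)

sodium diaquadibromodiisothiocyanatoferrate(II)

The 2 sodium counter-ions carry a total charge of +2, so each complex ion is 2−.
Ligand charges: 2×bromo (-1 each), 2×isothiocyanato (-1 each), 2×aqua (neutral); total -4. So Fe + (-4) = 2−, giving Fe = +2.
Ligands are named alphabetically: aqua before bromo before isothiocyanato.
The complex ion is anionic, so iron takes the -ate form ferrate(II).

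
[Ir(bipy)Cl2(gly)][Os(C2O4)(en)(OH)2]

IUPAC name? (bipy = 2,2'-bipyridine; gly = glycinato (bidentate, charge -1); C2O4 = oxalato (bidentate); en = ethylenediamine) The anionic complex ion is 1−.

Both ions are complex: the cation is named first with the plain metal name, the anion second with the -ate form; each ion's ligands are alphabetised independently.
The complex anion is given as 1−; its ligand charges sum to -4, so Os = +3.
A 1:1 salt means the cation carries the equal and opposite charge, 1+.
Cation: ligand charges sum to -3; for the ion to be 1+, Ir = +4.

(2,2'-bipyridine)dichloro(glycinato)iridium(IV) (ethylenediamine)dihydroxooxalatoosmate(III)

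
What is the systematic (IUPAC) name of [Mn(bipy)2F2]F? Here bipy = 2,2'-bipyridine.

The 1 fluoride counter-ion carries a total charge of -1, so each complex ion is 1+.
Ligand charges: 2×2,2'-bipyridine (neutral), 2×fluoro (-1 each); total -2. So Mn + (-2) = 1+, giving Mn = +3.
Ligands are named alphabetically: bipyridine before fluoro.

bis(2,2'-bipyridine)difluoromanganese(III) fluoride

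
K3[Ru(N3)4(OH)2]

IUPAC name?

potassium tetraazidodihydroxoruthenate(III)

The 3 potassium counter-ions carry a total charge of +3, so each complex ion is 3−.
Ligand charges: 4×azido (-1 each), 2×hydroxo (-1 each); total -6. So Ru + (-6) = 3−, giving Ru = +3.
Ligands are named alphabetically: azido before hydroxo.
The complex ion is anionic, so ruthenium takes the -ate form ruthenate(III).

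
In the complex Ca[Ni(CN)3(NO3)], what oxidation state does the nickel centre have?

+2

1 calcium outside the brackets (+2 each) → the complex ion is 2−.
Ligand charges: 1×NO3 = -1; 3×CN = -3; sum -4.
Ni + (-4) = 2− ⇒ Ni is +2.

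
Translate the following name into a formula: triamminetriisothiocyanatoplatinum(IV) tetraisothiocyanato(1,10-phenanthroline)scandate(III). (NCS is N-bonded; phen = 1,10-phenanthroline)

Cation [Pt…]: ligand charges -3, Pt(IV) ⇒ ion charge 1+.
Anion [Sc…]: ligand charges -4, Sc(III) ⇒ ion charge 1−.
One 1+ cation balances one 1− anion.

[Pt(NCS)3(NH3)3][Sc(NCS)4(phen)]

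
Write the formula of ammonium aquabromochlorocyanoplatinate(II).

NH4[PtBrCl(CN)(H2O)]

Ligands: 1 chloro (Cl, -1), 1 cyano (CN, -1), 1 aqua (H2O, neutral), 1 bromo (Br, -1). Ligand charge sum = -3.
With Pt in oxidation state +2, the complex ion is [Pt...]^1−.
Charge balance with ammonium (+1) requires 1 complex ion per 1 ammonium.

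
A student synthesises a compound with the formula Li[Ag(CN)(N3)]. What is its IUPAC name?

lithium azidocyanoargentate(I)

The 1 lithium counter-ion carries a total charge of +1, so each complex ion is 1−.
Ligand charges: 1×azido (-1 each), 1×cyano (-1 each); total -2. So Ag + (-2) = 1−, giving Ag = +1.
The complex ion is anionic, so silver takes the -ate form argentate(I).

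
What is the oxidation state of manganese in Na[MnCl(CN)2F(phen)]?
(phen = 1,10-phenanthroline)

1 sodium outside the brackets (+1 each) → the complex ion is 1−.
Ligand charges: 1×Cl = -1; 2×CN = -2; 1×F = -1; 1×phen neutral; sum -4.
Mn + (-4) = 1− ⇒ Mn is +3.

+3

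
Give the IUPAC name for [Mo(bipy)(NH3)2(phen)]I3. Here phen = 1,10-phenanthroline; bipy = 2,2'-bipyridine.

The 3 iodide counter-ions carry a total charge of -3, so each complex ion is 3+.
Ligand charges: 1×1,10-phenanthroline (neutral), 1×2,2'-bipyridine (neutral), 2×ammine (neutral); total 0. So Mo + (0) = 3+, giving Mo = +3.
Ligands are named alphabetically: ammine before bipyridine before phenanthroline.

diammine(2,2'-bipyridine)(1,10-phenanthroline)molybdenum(III) iodide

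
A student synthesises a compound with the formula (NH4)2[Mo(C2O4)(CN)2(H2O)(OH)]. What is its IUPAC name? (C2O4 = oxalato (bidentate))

The 2 ammonium counter-ions carry a total charge of +2, so each complex ion is 2−.
Ligand charges: 2×cyano (-1 each), 1×aqua (neutral), 1×hydroxo (-1 each), 1×oxalato (-2 each); total -5. So Mo + (-5) = 2−, giving Mo = +3.
Ligands are named alphabetically: aqua before cyano before hydroxo before oxalato.
The complex ion is anionic, so molybdenum takes the -ate form molybdate(III).

ammonium aquadicyanohydroxooxalatomolybdate(III)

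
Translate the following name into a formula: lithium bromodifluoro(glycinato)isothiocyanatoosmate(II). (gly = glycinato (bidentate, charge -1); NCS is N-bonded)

Li3[OsBrF2(gly)(NCS)]

Ligands: 1 bromo (Br, -1), 1 glycinato (gly, -1), 2 fluoro (F, -1), 1 isothiocyanato (NCS, -1). Ligand charge sum = -5.
Charge balance with lithium (+1) requires 1 complex ion per 3 lithium.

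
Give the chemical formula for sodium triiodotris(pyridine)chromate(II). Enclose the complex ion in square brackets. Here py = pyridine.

Ligands: 3 pyridine (py, neutral), 3 iodo (I, -1). Ligand charge sum = -3.
With Cr in oxidation state +2, the complex ion is [Cr...]^1−.
Charge balance with sodium (+1) requires 1 complex ion per 1 sodium.

Na[CrI3(py)3]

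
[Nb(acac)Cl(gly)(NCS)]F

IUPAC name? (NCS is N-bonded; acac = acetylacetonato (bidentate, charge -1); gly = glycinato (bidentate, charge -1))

The 1 fluoride counter-ion carries a total charge of -1, so each complex ion is 1+.
Ligand charges: 1×chloro (-1 each), 1×isothiocyanato (-1 each), 1×acetylacetonato (-1 each), 1×glycinato (-1 each); total -4. So Nb + (-4) = 1+, giving Nb = +5.
Ligands are named alphabetically: acetylacetonato before chloro before glycinato before isothiocyanato.

(acetylacetonato)chloro(glycinato)isothiocyanatoniobium(V) fluoride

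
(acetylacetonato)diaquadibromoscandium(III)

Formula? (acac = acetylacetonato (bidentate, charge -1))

[Sc(acac)Br2(H2O)2]

Ligands: 2 bromo (Br, -1), 2 aqua (H2O, neutral), 1 acetylacetonato (acac, -1). Ligand charge sum = -3.
With Sc in oxidation state +3, the complex ion is [Sc...].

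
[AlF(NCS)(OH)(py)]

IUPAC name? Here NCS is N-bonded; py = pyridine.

There is no counter-ion, so the complex is neutral overall.
Ligand charges: 1×isothiocyanato (-1 each), 1×fluoro (-1 each), 1×hydroxo (-1 each), 1×pyridine (neutral); total -3. So Al + (-3) = 0, giving Al = +3.
Ligands are named alphabetically: fluoro before hydroxo before isothiocyanato before pyridine.

fluorohydroxoisothiocyanato(pyridine)aluminium(III)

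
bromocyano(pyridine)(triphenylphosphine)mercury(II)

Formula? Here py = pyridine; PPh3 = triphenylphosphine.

[HgBr(CN)(PPh3)(py)]

Ligands: 1 pyridine (py, neutral), 1 triphenylphosphine (PPh3, neutral), 1 bromo (Br, -1), 1 cyano (CN, -1). Ligand charge sum = -2.
With Hg in oxidation state +2, the complex ion is [Hg...].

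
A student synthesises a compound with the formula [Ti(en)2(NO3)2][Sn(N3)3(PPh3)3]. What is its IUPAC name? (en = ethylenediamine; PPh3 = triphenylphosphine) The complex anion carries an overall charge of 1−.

The complex anion is given as 1−; its ligand charges sum to -3, so Sn = +2.
A 1:1 salt means the cation carries the equal and opposite charge, 1+.
Cation: ligand charges sum to -2; for the ion to be 1+, Ti = +3.

bis(ethylenediamine)dinitratotitanium(III) triazidotris(triphenylphosphine)stannate(II)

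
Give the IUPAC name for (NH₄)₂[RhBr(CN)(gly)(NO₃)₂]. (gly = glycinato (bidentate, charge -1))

ammonium bromocyano(glycinato)dinitratorhodate(III)

The 2 ammonium counter-ions carry a total charge of +2, so each complex ion is 2−.
Ligand charges: 2×nitrato (-1 each), 1×glycinato (-1 each), 1×cyano (-1 each), 1×bromo (-1 each); total -5. So Rh + (-5) = 2−, giving Rh = +3.
Ligands are named alphabetically: bromo before cyano before glycinato before nitrato.
The complex ion is anionic, so rhodium takes the -ate form rhodate(III).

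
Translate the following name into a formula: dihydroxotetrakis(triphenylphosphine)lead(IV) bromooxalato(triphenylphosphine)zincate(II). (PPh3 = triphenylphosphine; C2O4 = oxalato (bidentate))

Cation [Pb…]: ligand charges -2, Pb(IV) ⇒ ion charge 2+.
Anion [Zn…]: ligand charges -3, Zn(II) ⇒ ion charge 1−.
One 2+ cation requires 2 of the 1− anion.

[Pb(OH)2(PPh3)4][ZnBr(C2O4)(PPh3)]2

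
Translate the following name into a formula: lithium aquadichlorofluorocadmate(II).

Li[CdCl2F(H2O)]

Ligands: 1 aqua (H2O, neutral), 1 fluoro (F, -1), 2 chloro (Cl, -1). Ligand charge sum = -3.
With Cd in oxidation state +2, the complex ion is [Cd...]^1−.
Charge balance with lithium (+1) requires 1 complex ion per 1 lithium.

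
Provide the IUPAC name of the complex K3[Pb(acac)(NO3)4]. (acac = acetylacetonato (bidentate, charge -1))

The 3 potassium counter-ions carry a total charge of +3, so each complex ion is 3−.
Ligand charges: 4×nitrato (-1 each), 1×acetylacetonato (-1 each); total -5. So Pb + (-5) = 3−, giving Pb = +2.
Ligands are named alphabetically: acetylacetonato before nitrato.
The complex ion is anionic, so lead takes the -ate form plumbate(II).

potassium (acetylacetonato)tetranitratoplumbate(II)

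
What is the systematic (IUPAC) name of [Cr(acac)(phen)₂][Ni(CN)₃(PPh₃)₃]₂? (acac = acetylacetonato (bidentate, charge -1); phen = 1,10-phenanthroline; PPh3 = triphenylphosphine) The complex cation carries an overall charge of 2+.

Both ions are complex: the cation is named first with the plain metal name, the anion second with the -ate form; each ion's ligands are alphabetised independently.
The complex cation is given as 2+; its ligand charges sum to -1, so Cr = +3.
With 2 anions per cation, each anion must be 2/2 = 1−.
Anion: ligand charges sum to -3; for the ion to be 1−, Ni = +2.

(acetylacetonato)bis(1,10-phenanthroline)chromium(III) tricyanotris(triphenylphosphine)nickelate(II)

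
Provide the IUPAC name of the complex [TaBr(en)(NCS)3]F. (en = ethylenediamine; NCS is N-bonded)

bromo(ethylenediamine)triisothiocyanatotantalum(V) fluoride

The 1 fluoride counter-ion carries a total charge of -1, so each complex ion is 1+.
Ligand charges: 1×ethylenediamine (neutral), 1×bromo (-1 each), 3×isothiocyanato (-1 each); total -4. So Ta + (-4) = 1+, giving Ta = +5.
Ligands are named alphabetically: bromo before ethylenediamine before isothiocyanato.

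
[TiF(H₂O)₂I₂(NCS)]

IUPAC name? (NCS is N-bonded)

diaquafluorodiiodoisothiocyanatotitanium(IV)

There is no counter-ion, so the complex is neutral overall.
Ligand charges: 1×fluoro (-1 each), 2×aqua (neutral), 1×isothiocyanato (-1 each), 2×iodo (-1 each); total -4. So Ti + (-4) = 0, giving Ti = +4.
Ligands are named alphabetically: aqua before fluoro before iodo before isothiocyanato.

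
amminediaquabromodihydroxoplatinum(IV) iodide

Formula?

[PtBr(H2O)2(NH3)(OH)2]I

Ligands: 2 aqua (H2O, neutral), 2 hydroxo (OH, -1), 1 ammine (NH3, neutral), 1 bromo (Br, -1). Ligand charge sum = -3.
With Pt in oxidation state +4, the complex ion is [Pt...]^1+.
Charge balance with iodide (-1) requires 1 complex ion per 1 iodide.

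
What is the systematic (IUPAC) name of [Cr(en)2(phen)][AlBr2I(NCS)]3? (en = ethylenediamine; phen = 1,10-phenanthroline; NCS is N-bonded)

bis(ethylenediamine)(1,10-phenanthroline)chromium(III) dibromoiodoisothiocyanatoaluminate(III)

Both ions are complex: the cation is named first with the plain metal name, the anion second with the -ate form; each ion's ligands are alphabetised independently.
Aluminium is always +3 in its complexes; the anion's ligand charges sum to -4, so the complex anion is 1−.
With 3 anions per cation, the cation must be 3×1 = 3+.
Cation: ligand charges sum to 0; for the ion to be 3+, Cr = +3.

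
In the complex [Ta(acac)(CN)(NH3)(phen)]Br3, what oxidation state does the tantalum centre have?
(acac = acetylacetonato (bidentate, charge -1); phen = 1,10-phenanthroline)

+5

3 bromide outside the brackets (-1 each) → the complex ion is 3+.
Ligand charges: 1×CN = -1; 1×acac = -1; 1×NH3 neutral; 1×phen neutral; sum -2.
Ta + (-2) = 3+ ⇒ Ta is +5.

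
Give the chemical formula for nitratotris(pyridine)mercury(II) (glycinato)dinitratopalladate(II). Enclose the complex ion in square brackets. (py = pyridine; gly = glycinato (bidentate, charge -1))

[Hg(NO3)(py)3][Pd(gly)(NO3)2]

Cation [Hg…]: ligand charges -1, Hg(II) ⇒ ion charge 1+.
Anion [Pd…]: ligand charges -3, Pd(II) ⇒ ion charge 1−.
One 1+ cation balances one 1− anion.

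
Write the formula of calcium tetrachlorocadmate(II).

Ca[CdCl4]

Ligands: 4 chloro (Cl, -1). Ligand charge sum = -4.
With Cd in oxidation state +2, the complex ion is [Cd...]^2−.
Charge balance with calcium (+2) requires 1 complex ion per 1 calcium.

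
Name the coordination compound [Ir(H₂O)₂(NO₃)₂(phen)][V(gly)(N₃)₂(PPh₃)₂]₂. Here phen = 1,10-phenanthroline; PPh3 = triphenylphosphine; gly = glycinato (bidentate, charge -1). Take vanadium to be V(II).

V is given as +2; the anion's ligand charges sum to -3, so the complex anion is 1−.
With 2 anions per cation, the cation must be 2×1 = 2+.
Cation: ligand charges sum to -2; for the ion to be 2+, Ir = +4.

diaquadinitrato(1,10-phenanthroline)iridium(IV) diazido(glycinato)bis(triphenylphosphine)vanadate(II)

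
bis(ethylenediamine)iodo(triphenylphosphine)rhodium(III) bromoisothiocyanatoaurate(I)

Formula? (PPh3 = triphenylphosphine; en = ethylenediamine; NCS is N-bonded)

[Rh(en)2I(PPh3)][AuBr(NCS)]2

Cation [Rh…]: ligand charges -1, Rh(III) ⇒ ion charge 2+.
Anion [Au…]: ligand charges -2, Au(I) ⇒ ion charge 1−.
One 2+ cation requires 2 of the 1− anion.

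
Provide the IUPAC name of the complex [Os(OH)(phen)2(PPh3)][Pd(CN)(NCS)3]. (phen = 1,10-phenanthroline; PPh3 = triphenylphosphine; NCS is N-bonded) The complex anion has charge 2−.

hydroxobis(1,10-phenanthroline)(triphenylphosphine)osmium(III) cyanotriisothiocyanatopalladate(II)

Both ions are complex: the cation is named first with the plain metal name, the anion second with the -ate form; each ion's ligands are alphabetised independently.
The complex anion is given as 2−; its ligand charges sum to -4, so Pd = +2.
A 1:1 salt means the cation carries the equal and opposite charge, 2+.
Cation: ligand charges sum to -1; for the ion to be 2+, Os = +3.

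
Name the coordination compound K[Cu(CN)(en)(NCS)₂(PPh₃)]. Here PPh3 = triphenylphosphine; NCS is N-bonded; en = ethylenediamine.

The 1 potassium counter-ion carries a total charge of +1, so each complex ion is 1−.
Ligand charges: 1×triphenylphosphine (neutral), 1×cyano (-1 each), 2×isothiocyanato (-1 each), 1×ethylenediamine (neutral); total -3. So Cu + (-3) = 1−, giving Cu = +2.
Ligands are named alphabetically: cyano before ethylenediamine before isothiocyanato before triphenylphosphine.
The complex ion is anionic, so copper takes the -ate form cuprate(II).

potassium cyano(ethylenediamine)diisothiocyanato(triphenylphosphine)cuprate(II)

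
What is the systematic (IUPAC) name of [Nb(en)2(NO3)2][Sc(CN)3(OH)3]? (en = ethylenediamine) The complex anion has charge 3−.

bis(ethylenediamine)dinitratoniobium(V) tricyanotrihydroxoscandate(III)

The complex anion is given as 3−; its ligand charges sum to -6, so Sc = +3.
A 1:1 salt means the cation carries the equal and opposite charge, 3+.
Cation: ligand charges sum to -2; for the ion to be 3+, Nb = +5.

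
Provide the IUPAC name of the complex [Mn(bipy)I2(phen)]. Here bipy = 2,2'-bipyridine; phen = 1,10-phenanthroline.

(2,2'-bipyridine)diiodo(1,10-phenanthroline)manganese(II)

There is no counter-ion, so the complex is neutral overall.
Ligand charges: 2×iodo (-1 each), 1×2,2'-bipyridine (neutral), 1×1,10-phenanthroline (neutral); total -2. So Mn + (-2) = 0, giving Mn = +2.
Ligands are named alphabetically: bipyridine before iodo before phenanthroline.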